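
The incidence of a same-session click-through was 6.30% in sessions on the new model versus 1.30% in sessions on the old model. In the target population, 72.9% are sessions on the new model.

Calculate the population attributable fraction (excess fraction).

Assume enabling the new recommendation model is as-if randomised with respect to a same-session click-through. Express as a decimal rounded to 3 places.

PAF ≈ 0.737

p₁ = 0.063, p₀ = 0.013.
Overall risk P(Y=1) = π·p₁ + (1−π)·p₀ = 0.729×0.063 + 0.271×0.013 = 0.04945.
Under exogeneity, PAF = [P(Y=1) − p₀] / P(Y=1).
PAF = (0.04945 − 0.013) / 0.04945 ≈ 0.7371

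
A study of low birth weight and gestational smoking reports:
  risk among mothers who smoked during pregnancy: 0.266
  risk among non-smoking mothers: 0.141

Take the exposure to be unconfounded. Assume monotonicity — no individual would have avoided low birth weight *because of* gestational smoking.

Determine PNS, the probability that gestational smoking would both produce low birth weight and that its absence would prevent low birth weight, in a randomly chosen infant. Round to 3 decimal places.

PNS ≈ 0.125

Let p₁ = 0.266, p₀ = 0.141.
Under exogeneity and monotonicity, PNS = p₁ − p₀.
PNS = 0.266 − 0.141 = 0.125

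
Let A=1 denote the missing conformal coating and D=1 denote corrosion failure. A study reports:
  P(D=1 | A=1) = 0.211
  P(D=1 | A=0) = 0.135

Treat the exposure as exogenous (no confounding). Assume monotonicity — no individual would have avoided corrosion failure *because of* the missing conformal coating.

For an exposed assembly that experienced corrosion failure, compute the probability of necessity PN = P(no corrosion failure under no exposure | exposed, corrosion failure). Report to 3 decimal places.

Let p₁ = 0.211, p₀ = 0.135.
Under exogeneity and monotonicity, PN = (p₁ − p₀) / p₁.
PN = (0.211 − 0.135) / 0.211 = 0.076 / 0.211 ≈ 0.3602

PN ≈ 0.360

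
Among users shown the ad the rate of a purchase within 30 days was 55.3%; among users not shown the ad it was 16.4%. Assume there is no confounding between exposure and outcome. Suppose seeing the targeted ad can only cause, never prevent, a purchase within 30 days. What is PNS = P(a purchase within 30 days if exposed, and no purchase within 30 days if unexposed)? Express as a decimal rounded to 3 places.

p₁ = 0.553, p₀ = 0.164.
Under exogeneity and monotonicity, PNS = p₁ − p₀.
PNS = 0.553 − 0.164 = 0.389

PNS ≈ 0.389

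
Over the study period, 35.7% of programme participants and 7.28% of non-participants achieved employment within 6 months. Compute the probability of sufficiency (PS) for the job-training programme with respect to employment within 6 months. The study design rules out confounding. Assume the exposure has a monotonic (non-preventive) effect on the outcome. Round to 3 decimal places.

PS ≈ 0.307

p₁ = 0.357, p₀ = 0.0728.
Under exogeneity and monotonicity, PS = (p₁ − p₀) / (1 − p₀).
PS = (0.357 − 0.0728) / (1 − 0.0728) = 0.2842 / 0.9272 ≈ 0.3065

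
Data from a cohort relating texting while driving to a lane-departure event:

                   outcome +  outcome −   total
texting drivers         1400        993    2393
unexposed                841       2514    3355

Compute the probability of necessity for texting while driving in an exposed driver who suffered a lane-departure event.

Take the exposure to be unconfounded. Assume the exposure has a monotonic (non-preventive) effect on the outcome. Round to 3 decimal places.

p₁ = P(outcome | exposed) = 1400/2393 = 0.58504
p₀ = P(outcome | unexposed) = 841/3355 = 0.25067
Under exogeneity and monotonicity, PN = (p₁ − p₀) / p₁.
PN = (0.58504 − 0.25067) / 0.58504 = 0.33437 / 0.58504 ≈ 0.5715

PN ≈ 0.572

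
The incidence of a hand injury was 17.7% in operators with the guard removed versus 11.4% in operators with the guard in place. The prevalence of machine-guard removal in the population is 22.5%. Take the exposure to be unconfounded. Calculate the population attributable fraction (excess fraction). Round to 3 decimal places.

PAF ≈ 0.111

p₁ = 0.177, p₀ = 0.114.
Overall risk P(Y=1) = π·p₁ + (1−π)·p₀ = 0.225×0.177 + 0.775×0.114 = 0.12818.
Under exogeneity, PAF = [P(Y=1) − p₀] / P(Y=1).
PAF = (0.12818 − 0.114) / 0.12818 ≈ 0.1106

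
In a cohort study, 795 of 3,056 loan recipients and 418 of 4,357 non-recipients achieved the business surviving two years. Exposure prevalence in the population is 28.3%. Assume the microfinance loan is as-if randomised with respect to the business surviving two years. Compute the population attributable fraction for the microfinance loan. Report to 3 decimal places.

p₁ = P(outcome | exposed) = 795/3056 = 0.26014
p₀ = P(outcome | unexposed) = 418/4357 = 0.095938
Overall risk P(Y=1) = π·p₁ + (1−π)·p₀ = 0.283×0.26014 + 0.717×0.095938 = 0.14241.
Under exogeneity, PAF = [P(Y=1) − p₀] / P(Y=1).
PAF = (0.14241 − 0.095938) / 0.14241 ≈ 0.3263

PAF ≈ 0.326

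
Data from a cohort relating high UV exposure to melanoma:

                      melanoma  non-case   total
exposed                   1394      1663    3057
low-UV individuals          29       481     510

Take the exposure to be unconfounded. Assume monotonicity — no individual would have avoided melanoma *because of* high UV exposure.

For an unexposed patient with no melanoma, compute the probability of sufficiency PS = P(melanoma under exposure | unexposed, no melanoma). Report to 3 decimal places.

PS ≈ 0.423

p₁ = P(outcome | exposed) = 1394/3057 = 0.456
p₀ = P(outcome | unexposed) = 29/510 = 0.056863
Under exogeneity and monotonicity, PS = (p₁ − p₀) / (1 − p₀).
PS = (0.456 − 0.056863) / (1 − 0.056863) = 0.39914 / 0.94314 ≈ 0.4232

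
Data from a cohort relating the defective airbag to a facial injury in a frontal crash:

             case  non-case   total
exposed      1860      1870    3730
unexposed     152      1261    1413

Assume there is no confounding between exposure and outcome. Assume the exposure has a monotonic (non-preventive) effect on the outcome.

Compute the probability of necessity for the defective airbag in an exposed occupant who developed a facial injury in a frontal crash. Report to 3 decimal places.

p₁ = P(outcome | exposed) = 1860/3730 = 0.49866
p₀ = P(outcome | unexposed) = 152/1413 = 0.10757
Under exogeneity and monotonicity, PN = (p₁ − p₀) / p₁.
PN = (0.49866 − 0.10757) / 0.49866 = 0.39109 / 0.49866 ≈ 0.7843

PN ≈ 0.784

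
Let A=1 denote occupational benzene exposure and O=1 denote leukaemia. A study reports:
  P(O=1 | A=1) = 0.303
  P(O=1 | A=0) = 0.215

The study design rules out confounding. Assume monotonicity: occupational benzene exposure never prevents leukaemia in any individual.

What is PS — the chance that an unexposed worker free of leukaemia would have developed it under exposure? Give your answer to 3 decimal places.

PS ≈ 0.112

Let p₁ = 0.303, p₀ = 0.215.
Under exogeneity and monotonicity, PS = (p₁ − p₀) / (1 − p₀).
PS = (0.303 − 0.215) / (1 − 0.215) = 0.088 / 0.785 ≈ 0.1121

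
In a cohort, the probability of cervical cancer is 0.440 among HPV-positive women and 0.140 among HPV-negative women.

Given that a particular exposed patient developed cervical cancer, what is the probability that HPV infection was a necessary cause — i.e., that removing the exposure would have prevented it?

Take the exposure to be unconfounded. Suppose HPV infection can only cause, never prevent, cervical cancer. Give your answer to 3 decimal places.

PN ≈ 0.682

Let p₁ = 0.44, p₀ = 0.14.
Under exogeneity and monotonicity, PN = (p₁ − p₀) / p₁.
PN = (0.44 − 0.14) / 0.44 = 0.3 / 0.44 ≈ 0.6818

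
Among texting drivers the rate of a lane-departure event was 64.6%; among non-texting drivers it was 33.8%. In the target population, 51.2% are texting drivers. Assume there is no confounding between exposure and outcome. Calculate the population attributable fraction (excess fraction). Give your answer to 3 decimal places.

PAF ≈ 0.318

p₁ = 0.646, p₀ = 0.338.
Overall risk P(Y=1) = π·p₁ + (1−π)·p₀ = 0.512×0.646 + 0.488×0.338 = 0.4957.
Under exogeneity, PAF = [P(Y=1) − p₀] / P(Y=1).
PAF = (0.4957 − 0.338) / 0.4957 ≈ 0.3181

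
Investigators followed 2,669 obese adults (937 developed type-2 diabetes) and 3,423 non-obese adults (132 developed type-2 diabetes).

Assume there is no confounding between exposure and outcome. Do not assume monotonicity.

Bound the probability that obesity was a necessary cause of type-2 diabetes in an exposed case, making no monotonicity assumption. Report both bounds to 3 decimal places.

0.890 ≤ PN ≤ 1.000

p₁ = P(outcome | exposed) = 937/2669 = 0.35107
p₀ = P(outcome | unexposed) = 132/3423 = 0.038563
Under exogeneity alone the bounds on PN are max{0,(p₁−p₀)/p₁} ≤ PN ≤ min{1,(1−p₀)/p₁}.
  lower = (p₁ − p₀)/p₁ = 0.31251 / 0.35107 ≈ 0.8902
  upper = min{1, (1 − p₀)/p₁} = 0.96144 / 0.35107 ≈ 2.7386 → capped at 1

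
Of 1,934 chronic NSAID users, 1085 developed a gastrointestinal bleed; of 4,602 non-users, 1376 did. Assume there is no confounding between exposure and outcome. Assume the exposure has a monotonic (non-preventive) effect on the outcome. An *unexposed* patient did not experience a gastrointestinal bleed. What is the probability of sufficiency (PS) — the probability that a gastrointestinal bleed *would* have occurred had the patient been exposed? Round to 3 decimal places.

PS ≈ 0.374

p₁ = P(outcome | exposed) = 1085/1934 = 0.56101
p₀ = P(outcome | unexposed) = 1376/4602 = 0.299
Under exogeneity and monotonicity, PS = (p₁ − p₀) / (1 − p₀).
PS = (0.56101 − 0.299) / (1 − 0.299) = 0.26201 / 0.701 ≈ 0.3738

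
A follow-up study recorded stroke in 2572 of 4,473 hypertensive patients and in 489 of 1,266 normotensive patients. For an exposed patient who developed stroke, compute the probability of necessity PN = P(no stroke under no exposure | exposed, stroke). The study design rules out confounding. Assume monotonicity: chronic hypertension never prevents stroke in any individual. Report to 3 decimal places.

p₁ = P(outcome | exposed) = 2572/4473 = 0.57501
p₀ = P(outcome | unexposed) = 489/1266 = 0.38626
Under exogeneity and monotonicity, PN = (p₁ − p₀) / p₁.
PN = (0.57501 − 0.38626) / 0.57501 = 0.18875 / 0.57501 ≈ 0.3283

PN ≈ 0.328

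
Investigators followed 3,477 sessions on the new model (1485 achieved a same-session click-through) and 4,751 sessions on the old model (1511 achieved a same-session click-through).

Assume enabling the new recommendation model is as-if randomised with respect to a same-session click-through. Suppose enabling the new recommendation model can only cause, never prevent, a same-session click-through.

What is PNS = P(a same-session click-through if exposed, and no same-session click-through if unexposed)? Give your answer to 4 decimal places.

PNS ≈ 0.1091

p₁ = P(outcome | exposed) = 1485/3477 = 0.42709
p₀ = P(outcome | unexposed) = 1511/4751 = 0.31804
Under exogeneity and monotonicity, PNS = p₁ − p₀.
PNS = 0.42709 − 0.31804 = 0.10905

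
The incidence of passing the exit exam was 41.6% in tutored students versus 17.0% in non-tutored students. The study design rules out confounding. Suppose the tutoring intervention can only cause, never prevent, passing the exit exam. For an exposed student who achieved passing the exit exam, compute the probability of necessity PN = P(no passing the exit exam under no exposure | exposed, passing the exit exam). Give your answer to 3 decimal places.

p₁ = 0.416, p₀ = 0.17.
Under exogeneity and monotonicity, PN = (p₁ − p₀) / p₁.
PN = (0.416 − 0.17) / 0.416 = 0.246 / 0.416 ≈ 0.5913

PN ≈ 0.591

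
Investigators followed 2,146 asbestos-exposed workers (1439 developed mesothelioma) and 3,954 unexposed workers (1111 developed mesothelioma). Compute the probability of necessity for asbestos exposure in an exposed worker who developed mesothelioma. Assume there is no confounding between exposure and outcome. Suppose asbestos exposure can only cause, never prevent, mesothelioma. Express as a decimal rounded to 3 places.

PN ≈ 0.581

p₁ = P(outcome | exposed) = 1439/2146 = 0.67055
p₀ = P(outcome | unexposed) = 1111/3954 = 0.28098
Under exogeneity and monotonicity, PN = (p₁ − p₀) / p₁.
PN = (0.67055 − 0.28098) / 0.67055 = 0.38957 / 0.67055 ≈ 0.5810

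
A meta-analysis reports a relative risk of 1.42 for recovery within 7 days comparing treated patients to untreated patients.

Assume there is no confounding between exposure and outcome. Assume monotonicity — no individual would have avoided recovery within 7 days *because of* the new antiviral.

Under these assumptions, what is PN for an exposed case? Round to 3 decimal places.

Under exogeneity and monotonicity, PN = (RR − 1) / RR = 1 − 1/RR.
PN = (1.42 − 1) / 1.42 = 0.42 / 1.42 ≈ 0.2958

PN ≈ 0.296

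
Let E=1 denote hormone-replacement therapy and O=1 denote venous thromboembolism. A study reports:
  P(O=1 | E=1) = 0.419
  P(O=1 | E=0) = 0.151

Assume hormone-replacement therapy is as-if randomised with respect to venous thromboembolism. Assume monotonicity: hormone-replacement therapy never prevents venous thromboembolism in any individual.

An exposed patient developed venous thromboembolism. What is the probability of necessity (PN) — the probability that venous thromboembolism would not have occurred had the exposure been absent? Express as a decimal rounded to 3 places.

PN ≈ 0.640

Let p₁ = 0.419, p₀ = 0.151.
Under exogeneity and monotonicity, PN = (p₁ − p₀) / p₁.
PN = (0.419 − 0.151) / 0.419 = 0.268 / 0.419 ≈ 0.6396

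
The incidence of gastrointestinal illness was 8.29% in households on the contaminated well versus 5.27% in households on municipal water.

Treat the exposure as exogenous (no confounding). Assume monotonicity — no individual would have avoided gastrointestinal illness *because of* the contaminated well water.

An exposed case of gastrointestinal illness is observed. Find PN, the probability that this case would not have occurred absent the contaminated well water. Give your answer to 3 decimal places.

PN ≈ 0.364

p₁ = 0.0829, p₀ = 0.0527.
Under exogeneity and monotonicity, PN = (p₁ − p₀) / p₁.
PN = (0.0829 − 0.0527) / 0.0829 = 0.0302 / 0.0829 ≈ 0.3643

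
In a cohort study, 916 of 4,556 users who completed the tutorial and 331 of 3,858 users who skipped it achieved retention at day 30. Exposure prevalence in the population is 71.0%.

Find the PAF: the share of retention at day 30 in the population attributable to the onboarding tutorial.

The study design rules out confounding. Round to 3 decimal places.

PAF ≈ 0.488

p₁ = P(outcome | exposed) = 916/4556 = 0.20105
p₀ = P(outcome | unexposed) = 331/3858 = 0.085796
Overall risk P(Y=1) = π·p₁ + (1−π)·p₀ = 0.71×0.20105 + 0.29×0.085796 = 0.16763.
Under exogeneity, PAF = [P(Y=1) − p₀] / P(Y=1).
PAF = (0.16763 − 0.085796) / 0.16763 ≈ 0.4882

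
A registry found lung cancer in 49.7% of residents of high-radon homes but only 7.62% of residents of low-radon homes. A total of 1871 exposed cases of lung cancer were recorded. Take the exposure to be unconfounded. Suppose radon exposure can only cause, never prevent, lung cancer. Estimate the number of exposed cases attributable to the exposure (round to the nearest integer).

about 1584 cases

p₁ = 0.497, p₀ = 0.0762.
PN = (p₁ − p₀)/p₁ = (0.497 − 0.0762) / 0.497 ≈ 0.84668.
Attributable cases ≈ PN × (exposed cases) = 0.84668 × 1871 ≈ 1584.14.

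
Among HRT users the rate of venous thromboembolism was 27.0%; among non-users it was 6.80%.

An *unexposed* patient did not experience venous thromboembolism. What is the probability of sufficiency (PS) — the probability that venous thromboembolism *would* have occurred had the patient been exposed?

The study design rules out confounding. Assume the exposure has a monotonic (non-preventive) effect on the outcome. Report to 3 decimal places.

PS ≈ 0.217

p₁ = 0.27, p₀ = 0.068.
Under exogeneity and monotonicity, PS = (p₁ − p₀) / (1 − p₀).
PS = (0.27 − 0.068) / (1 − 0.068) = 0.202 / 0.932 ≈ 0.2167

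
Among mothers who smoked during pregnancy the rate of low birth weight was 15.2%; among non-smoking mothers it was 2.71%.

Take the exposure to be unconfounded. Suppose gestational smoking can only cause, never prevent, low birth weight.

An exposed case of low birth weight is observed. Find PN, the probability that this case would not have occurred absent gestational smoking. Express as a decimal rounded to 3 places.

PN ≈ 0.822

p₁ = 0.152, p₀ = 0.0271.
Under exogeneity and monotonicity, PN = (p₁ − p₀) / p₁.
PN = (0.152 − 0.0271) / 0.152 = 0.1249 / 0.152 ≈ 0.8217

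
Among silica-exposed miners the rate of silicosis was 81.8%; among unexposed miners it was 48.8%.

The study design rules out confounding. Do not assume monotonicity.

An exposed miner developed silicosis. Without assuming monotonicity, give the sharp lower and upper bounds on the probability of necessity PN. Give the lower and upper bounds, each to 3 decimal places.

p₁ = 0.818, p₀ = 0.488.
Under exogeneity alone the bounds on PN are max{0,(p₁−p₀)/p₁} ≤ PN ≤ min{1,(1−p₀)/p₁}.
  lower = (p₁ − p₀)/p₁ = 0.33 / 0.818 ≈ 0.4034
  upper = min{1, (1 − p₀)/p₁} = 0.512 / 0.818 ≈ 0.6259

0.403 ≤ PN ≤ 0.626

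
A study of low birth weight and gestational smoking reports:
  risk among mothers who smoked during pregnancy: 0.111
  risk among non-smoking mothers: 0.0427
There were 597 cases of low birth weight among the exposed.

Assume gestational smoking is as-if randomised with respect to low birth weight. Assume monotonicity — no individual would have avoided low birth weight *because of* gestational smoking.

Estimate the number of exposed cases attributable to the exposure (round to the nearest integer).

about 367 cases

Let p₁ = 0.111, p₀ = 0.0427.
PN = (p₁ − p₀)/p₁ = (0.111 − 0.0427) / 0.111 ≈ 0.61532.
Attributable cases ≈ PN × (exposed cases) = 0.61532 × 597 ≈ 367.34.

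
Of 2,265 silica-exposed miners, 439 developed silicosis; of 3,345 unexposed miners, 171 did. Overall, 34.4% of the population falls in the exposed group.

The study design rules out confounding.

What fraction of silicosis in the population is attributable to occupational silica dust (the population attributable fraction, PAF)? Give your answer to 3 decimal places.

PAF ≈ 0.490

p₁ = P(outcome | exposed) = 439/2265 = 0.19382
p₀ = P(outcome | unexposed) = 171/3345 = 0.051121
Overall risk P(Y=1) = π·p₁ + (1−π)·p₀ = 0.344×0.19382 + 0.656×0.051121 = 0.10021.
Under exogeneity, PAF = [P(Y=1) − p₀] / P(Y=1).
PAF = (0.10021 − 0.051121) / 0.10021 ≈ 0.4899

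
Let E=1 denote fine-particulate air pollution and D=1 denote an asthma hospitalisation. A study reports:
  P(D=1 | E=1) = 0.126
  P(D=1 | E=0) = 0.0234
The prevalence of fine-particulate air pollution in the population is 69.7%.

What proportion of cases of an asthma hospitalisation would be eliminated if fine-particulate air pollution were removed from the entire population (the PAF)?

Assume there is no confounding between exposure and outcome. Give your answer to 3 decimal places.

Let p₁ = 0.126, p₀ = 0.0234.
Overall risk P(Y=1) = π·p₁ + (1−π)·p₀ = 0.697×0.126 + 0.303×0.0234 = 0.094912.
Under exogeneity, PAF = [P(Y=1) − p₀] / P(Y=1).
PAF = (0.094912 − 0.0234) / 0.094912 ≈ 0.7535

PAF ≈ 0.753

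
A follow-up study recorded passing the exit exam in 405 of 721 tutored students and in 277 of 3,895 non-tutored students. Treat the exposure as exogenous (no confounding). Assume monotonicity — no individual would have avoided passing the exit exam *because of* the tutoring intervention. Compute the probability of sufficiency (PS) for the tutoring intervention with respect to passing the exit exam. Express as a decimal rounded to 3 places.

PS ≈ 0.528

p₁ = P(outcome | exposed) = 405/721 = 0.56172
p₀ = P(outcome | unexposed) = 277/3895 = 0.071117
Under exogeneity and monotonicity, PS = (p₁ − p₀) / (1 − p₀).
PS = (0.56172 − 0.071117) / (1 − 0.071117) = 0.4906 / 0.92888 ≈ 0.5282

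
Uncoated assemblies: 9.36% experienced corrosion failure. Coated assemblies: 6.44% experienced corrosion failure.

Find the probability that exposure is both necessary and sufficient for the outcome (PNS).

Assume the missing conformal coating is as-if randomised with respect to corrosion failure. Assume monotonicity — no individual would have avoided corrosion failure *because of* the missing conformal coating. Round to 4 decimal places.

p₁ = 0.0936, p₀ = 0.0644.
Under exogeneity and monotonicity, PNS = p₁ − p₀.
PNS = 0.0936 − 0.0644 = 0.0292

PNS ≈ 0.0292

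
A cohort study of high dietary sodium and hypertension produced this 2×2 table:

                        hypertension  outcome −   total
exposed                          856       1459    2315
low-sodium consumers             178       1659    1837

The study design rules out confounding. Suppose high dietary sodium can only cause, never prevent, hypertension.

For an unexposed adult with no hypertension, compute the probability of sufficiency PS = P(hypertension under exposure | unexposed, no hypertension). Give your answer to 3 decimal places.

p₁ = P(outcome | exposed) = 856/2315 = 0.36976
p₀ = P(outcome | unexposed) = 178/1837 = 0.096897
Under exogeneity and monotonicity, PS = (p₁ − p₀)/(1 − p₀).
PS = (0.36976 − 0.096897) / 0.9031 ≈ 0.3021

PS ≈ 0.302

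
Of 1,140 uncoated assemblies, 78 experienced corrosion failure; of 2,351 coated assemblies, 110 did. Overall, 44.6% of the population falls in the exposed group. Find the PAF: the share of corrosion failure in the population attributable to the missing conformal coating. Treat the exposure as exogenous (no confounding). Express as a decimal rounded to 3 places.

PAF ≈ 0.171

p₁ = P(outcome | exposed) = 78/1140 = 0.068421
p₀ = P(outcome | unexposed) = 110/2351 = 0.046789
Overall risk P(Y=1) = π·p₁ + (1−π)·p₀ = 0.446×0.068421 + 0.554×0.046789 = 0.056437.
Under exogeneity, PAF = [P(Y=1) − p₀] / P(Y=1).
PAF = (0.056437 − 0.046789) / 0.056437 ≈ 0.1710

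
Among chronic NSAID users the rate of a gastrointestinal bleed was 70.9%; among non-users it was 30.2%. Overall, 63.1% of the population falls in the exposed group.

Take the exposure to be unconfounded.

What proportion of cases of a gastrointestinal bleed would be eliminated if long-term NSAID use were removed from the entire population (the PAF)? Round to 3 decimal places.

p₁ = 0.709, p₀ = 0.302.
Overall risk P(Y=1) = π·p₁ + (1−π)·p₀ = 0.631×0.709 + 0.369×0.302 = 0.55882.
Under exogeneity, PAF = [P(Y=1) − p₀] / P(Y=1).
PAF = (0.55882 − 0.302) / 0.55882 ≈ 0.4596

PAF ≈ 0.460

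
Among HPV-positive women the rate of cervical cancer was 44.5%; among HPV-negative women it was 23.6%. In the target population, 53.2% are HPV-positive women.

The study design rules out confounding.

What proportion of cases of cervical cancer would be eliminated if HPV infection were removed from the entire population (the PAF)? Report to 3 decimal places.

p₁ = 0.445, p₀ = 0.236.
Overall risk P(Y=1) = π·p₁ + (1−π)·p₀ = 0.532×0.445 + 0.468×0.236 = 0.34719.
Under exogeneity, PAF = [P(Y=1) − p₀] / P(Y=1).
PAF = (0.34719 − 0.236) / 0.34719 ≈ 0.3203

PAF ≈ 0.320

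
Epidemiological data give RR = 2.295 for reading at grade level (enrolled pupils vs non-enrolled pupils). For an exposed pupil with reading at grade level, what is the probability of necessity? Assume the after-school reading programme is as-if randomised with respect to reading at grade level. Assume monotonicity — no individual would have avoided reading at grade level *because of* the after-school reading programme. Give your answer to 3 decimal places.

Under exogeneity and monotonicity, PN = (RR − 1) / RR = 1 − 1/RR.
PN = (2.295 − 1) / 2.295 = 1.295 / 2.295 ≈ 0.5643

PN ≈ 0.564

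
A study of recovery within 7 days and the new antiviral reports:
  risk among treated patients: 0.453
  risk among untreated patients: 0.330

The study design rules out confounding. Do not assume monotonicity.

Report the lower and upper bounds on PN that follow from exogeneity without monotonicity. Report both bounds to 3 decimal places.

0.272 ≤ PN ≤ 1.000

Let p₁ = 0.453, p₀ = 0.33.
Under exogeneity alone the bounds on PN are max{0,(p₁−p₀)/p₁} ≤ PN ≤ min{1,(1−p₀)/p₁}.
  lower = (p₁ − p₀)/p₁ = 0.123 / 0.453 ≈ 0.2715
  upper = min{1, (1 − p₀)/p₁} = 0.67 / 0.453 ≈ 1.4790 → capped at 1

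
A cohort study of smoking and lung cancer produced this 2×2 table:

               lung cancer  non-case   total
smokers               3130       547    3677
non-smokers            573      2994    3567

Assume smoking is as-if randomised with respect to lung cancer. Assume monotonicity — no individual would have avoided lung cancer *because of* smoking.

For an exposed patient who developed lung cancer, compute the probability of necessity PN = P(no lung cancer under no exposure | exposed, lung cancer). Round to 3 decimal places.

PN ≈ 0.811

p₁ = P(outcome | exposed) = 3130/3677 = 0.85124
p₀ = P(outcome | unexposed) = 573/3567 = 0.16064
Under exogeneity and monotonicity, PN = (p₁ − p₀) / p₁.
PN = (0.85124 − 0.16064) / 0.85124 = 0.6906 / 0.85124 ≈ 0.8113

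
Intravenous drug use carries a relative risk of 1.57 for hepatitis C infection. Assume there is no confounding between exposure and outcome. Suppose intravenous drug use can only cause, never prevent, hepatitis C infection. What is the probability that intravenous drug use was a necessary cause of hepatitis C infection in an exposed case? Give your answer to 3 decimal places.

PN ≈ 0.363

Under exogeneity and monotonicity, PN = (RR − 1) / RR = 1 − 1/RR.
PN = (1.57 − 1) / 1.57 = 0.57 / 1.57 ≈ 0.3631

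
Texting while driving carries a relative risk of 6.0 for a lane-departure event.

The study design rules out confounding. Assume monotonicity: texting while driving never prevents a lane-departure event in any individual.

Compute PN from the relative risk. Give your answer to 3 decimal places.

PN ≈ 0.833

Under exogeneity and monotonicity, PN = (RR − 1) / RR = 1 − 1/RR.
PN = (6.0 − 1) / 6.0 = 5 / 6.0 ≈ 0.8333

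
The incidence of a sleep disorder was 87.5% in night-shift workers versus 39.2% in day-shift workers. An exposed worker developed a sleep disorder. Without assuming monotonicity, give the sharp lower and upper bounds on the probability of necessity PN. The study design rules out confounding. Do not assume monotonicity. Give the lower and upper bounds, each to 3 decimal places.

p₁ = 0.875, p₀ = 0.392.
Under exogeneity alone the bounds on PN are max{0,(p₁−p₀)/p₁} ≤ PN ≤ min{1,(1−p₀)/p₁}.
  lower = (p₁ − p₀)/p₁ = 0.483 / 0.875 ≈ 0.5520
  upper = min{1, (1 − p₀)/p₁} = 0.608 / 0.875 ≈ 0.6949

0.552 ≤ PN ≤ 0.695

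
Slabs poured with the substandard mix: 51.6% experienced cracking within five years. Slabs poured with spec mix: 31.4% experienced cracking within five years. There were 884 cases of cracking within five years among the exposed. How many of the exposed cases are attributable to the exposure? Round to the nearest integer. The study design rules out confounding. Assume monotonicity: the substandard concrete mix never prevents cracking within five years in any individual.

about 346 cases

p₁ = 0.516, p₀ = 0.314.
PN = (p₁ − p₀)/p₁ = (0.516 − 0.314) / 0.516 ≈ 0.39147.
Attributable cases ≈ PN × (exposed cases) = 0.39147 × 884 ≈ 346.06.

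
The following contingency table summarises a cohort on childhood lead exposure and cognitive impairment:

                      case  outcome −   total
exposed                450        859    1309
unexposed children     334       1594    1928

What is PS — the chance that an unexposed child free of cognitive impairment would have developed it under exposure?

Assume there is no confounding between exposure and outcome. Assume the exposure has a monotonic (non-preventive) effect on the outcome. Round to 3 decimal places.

PS ≈ 0.206

p₁ = P(outcome | exposed) = 450/1309 = 0.34377
p₀ = P(outcome | unexposed) = 334/1928 = 0.17324
Under exogeneity and monotonicity, PS = (p₁ − p₀) / (1 − p₀).
PS = (0.34377 − 0.17324) / (1 − 0.17324) = 0.17054 / 0.82676 ≈ 0.2063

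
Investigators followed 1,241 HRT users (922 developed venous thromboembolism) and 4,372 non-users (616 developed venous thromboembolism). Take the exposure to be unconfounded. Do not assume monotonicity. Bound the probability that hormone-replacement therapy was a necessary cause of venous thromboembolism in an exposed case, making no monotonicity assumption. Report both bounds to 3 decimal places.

p₁ = P(outcome | exposed) = 922/1241 = 0.74295
p₀ = P(outcome | unexposed) = 616/4372 = 0.1409
Under exogeneity alone the bounds on PN are max{0,(p₁−p₀)/p₁} ≤ PN ≤ min{1,(1−p₀)/p₁}.
  lower = (p₁ − p₀)/p₁ = 0.60205 / 0.74295 ≈ 0.8104
  upper = min{1, (1 − p₀)/p₁} = 0.8591 / 0.74295 ≈ 1.1563 → capped at 1

0.810 ≤ PN ≤ 1.000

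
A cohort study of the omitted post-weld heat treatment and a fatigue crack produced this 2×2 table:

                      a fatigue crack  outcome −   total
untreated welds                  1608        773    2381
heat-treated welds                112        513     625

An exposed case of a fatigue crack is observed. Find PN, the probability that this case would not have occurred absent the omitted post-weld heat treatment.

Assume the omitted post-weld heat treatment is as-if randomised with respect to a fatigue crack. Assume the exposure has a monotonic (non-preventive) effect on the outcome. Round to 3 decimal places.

PN ≈ 0.735

p₁ = P(outcome | exposed) = 1608/2381 = 0.67535
p₀ = P(outcome | unexposed) = 112/625 = 0.1792
Under exogeneity and monotonicity, PN = (p₁ − p₀)/p₁.
PN = (0.67535 − 0.1792) / 0.67535 ≈ 0.7347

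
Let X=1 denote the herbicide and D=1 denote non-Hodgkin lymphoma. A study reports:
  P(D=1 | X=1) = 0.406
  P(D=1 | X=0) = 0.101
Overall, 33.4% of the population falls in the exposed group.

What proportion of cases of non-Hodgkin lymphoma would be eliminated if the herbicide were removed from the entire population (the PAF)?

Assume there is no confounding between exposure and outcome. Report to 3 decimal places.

PAF ≈ 0.502

Let p₁ = 0.406, p₀ = 0.101.
Overall risk P(Y=1) = π·p₁ + (1−π)·p₀ = 0.334×0.406 + 0.666×0.101 = 0.20287.
Under exogeneity, PAF = [P(Y=1) − p₀] / P(Y=1).
PAF = (0.20287 − 0.101) / 0.20287 ≈ 0.5021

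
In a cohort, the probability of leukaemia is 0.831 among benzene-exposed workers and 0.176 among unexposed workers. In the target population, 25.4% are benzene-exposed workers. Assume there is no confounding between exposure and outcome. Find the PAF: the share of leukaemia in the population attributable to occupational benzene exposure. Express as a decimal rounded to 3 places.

PAF ≈ 0.486

Let p₁ = 0.831, p₀ = 0.176.
Overall risk P(Y=1) = π·p₁ + (1−π)·p₀ = 0.254×0.831 + 0.746×0.176 = 0.34237.
Under exogeneity, PAF = [P(Y=1) − p₀] / P(Y=1).
PAF = (0.34237 − 0.176) / 0.34237 ≈ 0.4859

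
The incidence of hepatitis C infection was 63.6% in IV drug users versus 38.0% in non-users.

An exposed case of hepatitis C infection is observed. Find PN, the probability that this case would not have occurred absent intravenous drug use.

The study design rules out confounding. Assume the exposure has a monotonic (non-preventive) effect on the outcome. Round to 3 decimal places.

p₁ = 0.636, p₀ = 0.38.
Under exogeneity and monotonicity, PN = (p₁ − p₀) / p₁.
PN = (0.636 − 0.38) / 0.636 = 0.256 / 0.636 ≈ 0.4025

PN ≈ 0.403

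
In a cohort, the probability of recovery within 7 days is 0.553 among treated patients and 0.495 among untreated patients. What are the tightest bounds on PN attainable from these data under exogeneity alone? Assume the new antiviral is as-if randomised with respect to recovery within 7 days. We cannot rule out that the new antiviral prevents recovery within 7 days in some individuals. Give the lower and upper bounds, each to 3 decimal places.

0.105 ≤ PN ≤ 0.913

Let p₁ = 0.553, p₀ = 0.495.
Under exogeneity alone the bounds on PN are max{0,(p₁−p₀)/p₁} ≤ PN ≤ min{1,(1−p₀)/p₁}.
  lower = (p₁ − p₀)/p₁ = 0.058 / 0.553 ≈ 0.1049
  upper = min{1, (1 − p₀)/p₁} = 0.505 / 0.553 ≈ 0.9132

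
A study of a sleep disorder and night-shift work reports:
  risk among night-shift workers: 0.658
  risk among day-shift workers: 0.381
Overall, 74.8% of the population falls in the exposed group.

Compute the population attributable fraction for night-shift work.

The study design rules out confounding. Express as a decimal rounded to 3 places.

Let p₁ = 0.658, p₀ = 0.381.
Overall risk P(Y=1) = π·p₁ + (1−π)·p₀ = 0.748×0.658 + 0.252×0.381 = 0.5882.
Under exogeneity, PAF = [P(Y=1) − p₀] / P(Y=1).
PAF = (0.5882 − 0.381) / 0.5882 ≈ 0.3523

PAF ≈ 0.352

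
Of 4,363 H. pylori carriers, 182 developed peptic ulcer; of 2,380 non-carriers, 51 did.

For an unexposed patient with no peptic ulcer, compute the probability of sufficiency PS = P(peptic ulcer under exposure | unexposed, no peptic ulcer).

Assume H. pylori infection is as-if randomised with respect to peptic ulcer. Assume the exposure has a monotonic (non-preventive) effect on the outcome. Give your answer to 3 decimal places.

p₁ = P(outcome | exposed) = 182/4363 = 0.041714
p₀ = P(outcome | unexposed) = 51/2380 = 0.021429
Under exogeneity and monotonicity, PS = (p₁ − p₀) / (1 − p₀).
PS = (0.041714 − 0.021429) / (1 − 0.021429) = 0.020286 / 0.97857 ≈ 0.0207

PS ≈ 0.021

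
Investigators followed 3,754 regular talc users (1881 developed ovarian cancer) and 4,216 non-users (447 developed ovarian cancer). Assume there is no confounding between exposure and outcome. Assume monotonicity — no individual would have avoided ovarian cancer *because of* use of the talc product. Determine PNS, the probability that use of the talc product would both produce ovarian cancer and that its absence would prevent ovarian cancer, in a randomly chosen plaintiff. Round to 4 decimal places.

p₁ = P(outcome | exposed) = 1881/3754 = 0.50107
p₀ = P(outcome | unexposed) = 447/4216 = 0.10602
Under exogeneity and monotonicity, PNS = p₁ − p₀.
PNS = 0.50107 − 0.10602 = 0.39504

PNS ≈ 0.3950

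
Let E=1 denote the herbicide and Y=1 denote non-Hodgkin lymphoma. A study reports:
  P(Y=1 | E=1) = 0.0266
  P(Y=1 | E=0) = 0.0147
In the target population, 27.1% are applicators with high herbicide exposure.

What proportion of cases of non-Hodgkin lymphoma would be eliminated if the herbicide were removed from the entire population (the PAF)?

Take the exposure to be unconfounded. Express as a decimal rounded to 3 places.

Let p₁ = 0.0266, p₀ = 0.0147.
Overall risk P(Y=1) = π·p₁ + (1−π)·p₀ = 0.271×0.0266 + 0.729×0.0147 = 0.017925.
Under exogeneity, PAF = [P(Y=1) − p₀] / P(Y=1).
PAF = (0.017925 − 0.0147) / 0.017925 ≈ 0.1799

PAF ≈ 0.180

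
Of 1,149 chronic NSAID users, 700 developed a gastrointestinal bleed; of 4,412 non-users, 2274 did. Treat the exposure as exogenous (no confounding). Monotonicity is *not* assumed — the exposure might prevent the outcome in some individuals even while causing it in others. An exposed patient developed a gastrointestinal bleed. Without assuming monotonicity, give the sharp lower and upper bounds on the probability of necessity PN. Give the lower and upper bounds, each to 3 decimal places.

p₁ = P(outcome | exposed) = 700/1149 = 0.60923
p₀ = P(outcome | unexposed) = 2274/4412 = 0.51541
Under exogeneity alone the bounds on PN are max{0,(p₁−p₀)/p₁} ≤ PN ≤ min{1,(1−p₀)/p₁}.
  lower = (p₁ − p₀)/p₁ = 0.093813 / 0.60923 ≈ 0.1540
  upper = min{1, (1 − p₀)/p₁} = 0.48459 / 0.60923 ≈ 0.7954

0.154 ≤ PN ≤ 0.795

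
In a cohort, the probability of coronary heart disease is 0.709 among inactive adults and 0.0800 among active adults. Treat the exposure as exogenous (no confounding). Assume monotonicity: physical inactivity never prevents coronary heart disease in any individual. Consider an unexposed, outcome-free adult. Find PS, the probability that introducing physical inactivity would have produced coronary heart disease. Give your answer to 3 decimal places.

PS ≈ 0.684

Let p₁ = 0.709, p₀ = 0.08.
Under exogeneity and monotonicity, PS = (p₁ − p₀) / (1 − p₀).
PS = (0.709 − 0.08) / (1 − 0.08) = 0.629 / 0.92 ≈ 0.6837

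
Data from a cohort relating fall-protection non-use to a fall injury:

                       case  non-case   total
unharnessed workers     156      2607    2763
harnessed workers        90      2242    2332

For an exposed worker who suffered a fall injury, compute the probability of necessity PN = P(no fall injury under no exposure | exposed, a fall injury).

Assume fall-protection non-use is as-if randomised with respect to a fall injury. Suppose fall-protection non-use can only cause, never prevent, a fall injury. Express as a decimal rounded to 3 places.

p₁ = P(outcome | exposed) = 156/2763 = 0.05646
p₀ = P(outcome | unexposed) = 90/2332 = 0.038593
Under exogeneity and monotonicity, PN = (p₁ − p₀)/p₁.
PN = (0.05646 − 0.038593) / 0.05646 ≈ 0.3165

PN ≈ 0.316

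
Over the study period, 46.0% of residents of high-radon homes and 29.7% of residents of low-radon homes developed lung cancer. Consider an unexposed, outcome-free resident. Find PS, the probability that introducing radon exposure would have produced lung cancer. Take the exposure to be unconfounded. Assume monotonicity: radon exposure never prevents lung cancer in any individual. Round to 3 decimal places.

p₁ = 0.46, p₀ = 0.297.
Under exogeneity and monotonicity, PS = (p₁ − p₀) / (1 − p₀).
PS = (0.46 − 0.297) / (1 − 0.297) = 0.163 / 0.703 ≈ 0.2319

PS ≈ 0.232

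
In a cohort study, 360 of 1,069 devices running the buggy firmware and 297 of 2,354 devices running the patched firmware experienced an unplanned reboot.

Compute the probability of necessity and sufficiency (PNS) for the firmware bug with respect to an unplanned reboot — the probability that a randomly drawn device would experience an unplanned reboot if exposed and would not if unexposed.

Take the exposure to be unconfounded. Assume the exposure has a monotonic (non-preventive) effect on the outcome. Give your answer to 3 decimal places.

p₁ = P(outcome | exposed) = 360/1069 = 0.33676
p₀ = P(outcome | unexposed) = 297/2354 = 0.12617
Under exogeneity and monotonicity, PNS = p₁ − p₀.
PNS = 0.33676 − 0.12617 = 0.2106

PNS ≈ 0.211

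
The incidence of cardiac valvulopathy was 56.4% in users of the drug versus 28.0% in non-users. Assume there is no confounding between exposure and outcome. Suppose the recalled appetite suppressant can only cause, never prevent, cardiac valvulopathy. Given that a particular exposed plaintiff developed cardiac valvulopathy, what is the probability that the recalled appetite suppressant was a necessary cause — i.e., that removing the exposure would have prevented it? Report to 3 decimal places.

p₁ = 0.564, p₀ = 0.28.
Under exogeneity and monotonicity, PN = (p₁ − p₀) / p₁.
PN = (0.564 − 0.28) / 0.564 = 0.284 / 0.564 ≈ 0.5035

PN ≈ 0.504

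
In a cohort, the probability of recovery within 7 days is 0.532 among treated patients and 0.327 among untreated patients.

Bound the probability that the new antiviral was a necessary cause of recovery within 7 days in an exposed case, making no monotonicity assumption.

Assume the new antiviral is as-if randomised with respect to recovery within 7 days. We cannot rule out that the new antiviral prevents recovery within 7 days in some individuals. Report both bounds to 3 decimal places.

Let p₁ = 0.532, p₀ = 0.327.
Under exogeneity alone the bounds on PN are max{0,(p₁−p₀)/p₁} ≤ PN ≤ min{1,(1−p₀)/p₁}.
  lower = (p₁ − p₀)/p₁ = 0.205 / 0.532 ≈ 0.3853
  upper = min{1, (1 − p₀)/p₁} = 0.673 / 0.532 ≈ 1.2650 → capped at 1

0.385 ≤ PN ≤ 1.000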